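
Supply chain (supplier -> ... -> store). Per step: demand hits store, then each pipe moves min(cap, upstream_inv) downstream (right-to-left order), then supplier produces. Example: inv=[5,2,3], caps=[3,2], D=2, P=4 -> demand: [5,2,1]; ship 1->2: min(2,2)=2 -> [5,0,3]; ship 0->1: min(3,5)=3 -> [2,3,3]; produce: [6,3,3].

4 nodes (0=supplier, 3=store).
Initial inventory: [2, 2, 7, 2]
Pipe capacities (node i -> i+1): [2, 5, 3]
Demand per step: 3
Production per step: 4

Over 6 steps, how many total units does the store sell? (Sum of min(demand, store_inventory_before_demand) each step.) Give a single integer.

Answer: 17

Derivation:
Step 1: sold=2 (running total=2) -> [4 2 6 3]
Step 2: sold=3 (running total=5) -> [6 2 5 3]
Step 3: sold=3 (running total=8) -> [8 2 4 3]
Step 4: sold=3 (running total=11) -> [10 2 3 3]
Step 5: sold=3 (running total=14) -> [12 2 2 3]
Step 6: sold=3 (running total=17) -> [14 2 2 2]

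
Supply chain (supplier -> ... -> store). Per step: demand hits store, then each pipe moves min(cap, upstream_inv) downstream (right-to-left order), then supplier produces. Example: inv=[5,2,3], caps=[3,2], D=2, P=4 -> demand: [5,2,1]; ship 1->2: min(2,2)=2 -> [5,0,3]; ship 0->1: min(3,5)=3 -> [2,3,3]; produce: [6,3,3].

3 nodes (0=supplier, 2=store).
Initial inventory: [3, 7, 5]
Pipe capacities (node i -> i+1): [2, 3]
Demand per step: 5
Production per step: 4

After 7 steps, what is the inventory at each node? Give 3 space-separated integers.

Step 1: demand=5,sold=5 ship[1->2]=3 ship[0->1]=2 prod=4 -> inv=[5 6 3]
Step 2: demand=5,sold=3 ship[1->2]=3 ship[0->1]=2 prod=4 -> inv=[7 5 3]
Step 3: demand=5,sold=3 ship[1->2]=3 ship[0->1]=2 prod=4 -> inv=[9 4 3]
Step 4: demand=5,sold=3 ship[1->2]=3 ship[0->1]=2 prod=4 -> inv=[11 3 3]
Step 5: demand=5,sold=3 ship[1->2]=3 ship[0->1]=2 prod=4 -> inv=[13 2 3]
Step 6: demand=5,sold=3 ship[1->2]=2 ship[0->1]=2 prod=4 -> inv=[15 2 2]
Step 7: demand=5,sold=2 ship[1->2]=2 ship[0->1]=2 prod=4 -> inv=[17 2 2]

17 2 2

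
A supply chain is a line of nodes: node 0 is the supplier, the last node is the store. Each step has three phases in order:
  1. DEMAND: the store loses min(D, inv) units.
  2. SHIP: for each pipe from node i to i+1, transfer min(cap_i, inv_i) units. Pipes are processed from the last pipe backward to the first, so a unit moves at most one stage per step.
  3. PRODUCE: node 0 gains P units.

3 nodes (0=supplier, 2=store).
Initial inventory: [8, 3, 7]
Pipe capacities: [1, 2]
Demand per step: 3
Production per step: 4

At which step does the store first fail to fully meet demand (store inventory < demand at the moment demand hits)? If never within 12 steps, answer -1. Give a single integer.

Step 1: demand=3,sold=3 ship[1->2]=2 ship[0->1]=1 prod=4 -> [11 2 6]
Step 2: demand=3,sold=3 ship[1->2]=2 ship[0->1]=1 prod=4 -> [14 1 5]
Step 3: demand=3,sold=3 ship[1->2]=1 ship[0->1]=1 prod=4 -> [17 1 3]
Step 4: demand=3,sold=3 ship[1->2]=1 ship[0->1]=1 prod=4 -> [20 1 1]
Step 5: demand=3,sold=1 ship[1->2]=1 ship[0->1]=1 prod=4 -> [23 1 1]
Step 6: demand=3,sold=1 ship[1->2]=1 ship[0->1]=1 prod=4 -> [26 1 1]
Step 7: demand=3,sold=1 ship[1->2]=1 ship[0->1]=1 prod=4 -> [29 1 1]
Step 8: demand=3,sold=1 ship[1->2]=1 ship[0->1]=1 prod=4 -> [32 1 1]
Step 9: demand=3,sold=1 ship[1->2]=1 ship[0->1]=1 prod=4 -> [35 1 1]
Step 10: demand=3,sold=1 ship[1->2]=1 ship[0->1]=1 prod=4 -> [38 1 1]
Step 11: demand=3,sold=1 ship[1->2]=1 ship[0->1]=1 prod=4 -> [41 1 1]
Step 12: demand=3,sold=1 ship[1->2]=1 ship[0->1]=1 prod=4 -> [44 1 1]
First stockout at step 5

5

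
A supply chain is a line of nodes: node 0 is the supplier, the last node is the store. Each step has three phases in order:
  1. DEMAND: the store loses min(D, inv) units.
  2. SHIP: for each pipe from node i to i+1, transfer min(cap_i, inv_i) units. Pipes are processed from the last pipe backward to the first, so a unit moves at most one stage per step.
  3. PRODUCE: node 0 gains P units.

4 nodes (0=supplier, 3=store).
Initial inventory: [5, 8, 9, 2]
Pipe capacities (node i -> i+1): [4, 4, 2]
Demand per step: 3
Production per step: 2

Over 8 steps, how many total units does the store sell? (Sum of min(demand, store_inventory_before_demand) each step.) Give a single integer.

Step 1: sold=2 (running total=2) -> [3 8 11 2]
Step 2: sold=2 (running total=4) -> [2 7 13 2]
Step 3: sold=2 (running total=6) -> [2 5 15 2]
Step 4: sold=2 (running total=8) -> [2 3 17 2]
Step 5: sold=2 (running total=10) -> [2 2 18 2]
Step 6: sold=2 (running total=12) -> [2 2 18 2]
Step 7: sold=2 (running total=14) -> [2 2 18 2]
Step 8: sold=2 (running total=16) -> [2 2 18 2]

Answer: 16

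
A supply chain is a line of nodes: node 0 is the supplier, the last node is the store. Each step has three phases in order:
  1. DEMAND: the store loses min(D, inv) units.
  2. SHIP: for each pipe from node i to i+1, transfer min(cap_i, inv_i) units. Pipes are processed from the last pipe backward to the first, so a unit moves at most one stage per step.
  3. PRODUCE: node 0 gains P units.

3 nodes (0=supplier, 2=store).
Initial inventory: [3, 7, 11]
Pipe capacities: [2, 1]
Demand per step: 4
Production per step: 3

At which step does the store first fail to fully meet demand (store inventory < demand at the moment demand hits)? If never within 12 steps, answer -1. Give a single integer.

Step 1: demand=4,sold=4 ship[1->2]=1 ship[0->1]=2 prod=3 -> [4 8 8]
Step 2: demand=4,sold=4 ship[1->2]=1 ship[0->1]=2 prod=3 -> [5 9 5]
Step 3: demand=4,sold=4 ship[1->2]=1 ship[0->1]=2 prod=3 -> [6 10 2]
Step 4: demand=4,sold=2 ship[1->2]=1 ship[0->1]=2 prod=3 -> [7 11 1]
Step 5: demand=4,sold=1 ship[1->2]=1 ship[0->1]=2 prod=3 -> [8 12 1]
Step 6: demand=4,sold=1 ship[1->2]=1 ship[0->1]=2 prod=3 -> [9 13 1]
Step 7: demand=4,sold=1 ship[1->2]=1 ship[0->1]=2 prod=3 -> [10 14 1]
Step 8: demand=4,sold=1 ship[1->2]=1 ship[0->1]=2 prod=3 -> [11 15 1]
Step 9: demand=4,sold=1 ship[1->2]=1 ship[0->1]=2 prod=3 -> [12 16 1]
Step 10: demand=4,sold=1 ship[1->2]=1 ship[0->1]=2 prod=3 -> [13 17 1]
Step 11: demand=4,sold=1 ship[1->2]=1 ship[0->1]=2 prod=3 -> [14 18 1]
Step 12: demand=4,sold=1 ship[1->2]=1 ship[0->1]=2 prod=3 -> [15 19 1]
First stockout at step 4

4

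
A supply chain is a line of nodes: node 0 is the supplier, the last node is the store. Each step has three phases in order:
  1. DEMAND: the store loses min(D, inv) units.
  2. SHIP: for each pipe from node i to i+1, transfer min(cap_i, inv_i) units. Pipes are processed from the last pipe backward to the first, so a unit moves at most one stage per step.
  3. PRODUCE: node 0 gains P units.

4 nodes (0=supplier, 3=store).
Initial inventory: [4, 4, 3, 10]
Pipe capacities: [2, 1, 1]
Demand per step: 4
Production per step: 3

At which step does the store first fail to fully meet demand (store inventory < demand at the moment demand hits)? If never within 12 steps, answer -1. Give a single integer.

Step 1: demand=4,sold=4 ship[2->3]=1 ship[1->2]=1 ship[0->1]=2 prod=3 -> [5 5 3 7]
Step 2: demand=4,sold=4 ship[2->3]=1 ship[1->2]=1 ship[0->1]=2 prod=3 -> [6 6 3 4]
Step 3: demand=4,sold=4 ship[2->3]=1 ship[1->2]=1 ship[0->1]=2 prod=3 -> [7 7 3 1]
Step 4: demand=4,sold=1 ship[2->3]=1 ship[1->2]=1 ship[0->1]=2 prod=3 -> [8 8 3 1]
Step 5: demand=4,sold=1 ship[2->3]=1 ship[1->2]=1 ship[0->1]=2 prod=3 -> [9 9 3 1]
Step 6: demand=4,sold=1 ship[2->3]=1 ship[1->2]=1 ship[0->1]=2 prod=3 -> [10 10 3 1]
Step 7: demand=4,sold=1 ship[2->3]=1 ship[1->2]=1 ship[0->1]=2 prod=3 -> [11 11 3 1]
Step 8: demand=4,sold=1 ship[2->3]=1 ship[1->2]=1 ship[0->1]=2 prod=3 -> [12 12 3 1]
Step 9: demand=4,sold=1 ship[2->3]=1 ship[1->2]=1 ship[0->1]=2 prod=3 -> [13 13 3 1]
Step 10: demand=4,sold=1 ship[2->3]=1 ship[1->2]=1 ship[0->1]=2 prod=3 -> [14 14 3 1]
Step 11: demand=4,sold=1 ship[2->3]=1 ship[1->2]=1 ship[0->1]=2 prod=3 -> [15 15 3 1]
Step 12: demand=4,sold=1 ship[2->3]=1 ship[1->2]=1 ship[0->1]=2 prod=3 -> [16 16 3 1]
First stockout at step 4

4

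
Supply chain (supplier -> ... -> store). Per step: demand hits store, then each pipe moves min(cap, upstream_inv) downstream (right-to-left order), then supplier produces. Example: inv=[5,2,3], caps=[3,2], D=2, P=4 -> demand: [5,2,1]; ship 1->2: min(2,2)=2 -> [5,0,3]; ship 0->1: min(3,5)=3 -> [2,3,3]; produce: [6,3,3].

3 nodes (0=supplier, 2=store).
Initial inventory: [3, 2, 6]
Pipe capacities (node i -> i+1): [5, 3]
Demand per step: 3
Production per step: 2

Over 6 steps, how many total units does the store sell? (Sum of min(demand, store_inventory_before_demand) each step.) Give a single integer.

Answer: 17

Derivation:
Step 1: sold=3 (running total=3) -> [2 3 5]
Step 2: sold=3 (running total=6) -> [2 2 5]
Step 3: sold=3 (running total=9) -> [2 2 4]
Step 4: sold=3 (running total=12) -> [2 2 3]
Step 5: sold=3 (running total=15) -> [2 2 2]
Step 6: sold=2 (running total=17) -> [2 2 2]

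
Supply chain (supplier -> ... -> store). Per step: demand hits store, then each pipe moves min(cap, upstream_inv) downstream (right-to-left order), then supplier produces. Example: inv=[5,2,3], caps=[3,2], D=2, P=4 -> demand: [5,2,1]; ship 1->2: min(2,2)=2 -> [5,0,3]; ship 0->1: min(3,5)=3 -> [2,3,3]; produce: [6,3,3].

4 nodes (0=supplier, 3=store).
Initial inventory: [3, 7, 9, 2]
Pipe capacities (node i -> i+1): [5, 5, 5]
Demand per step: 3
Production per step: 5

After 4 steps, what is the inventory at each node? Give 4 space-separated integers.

Step 1: demand=3,sold=2 ship[2->3]=5 ship[1->2]=5 ship[0->1]=3 prod=5 -> inv=[5 5 9 5]
Step 2: demand=3,sold=3 ship[2->3]=5 ship[1->2]=5 ship[0->1]=5 prod=5 -> inv=[5 5 9 7]
Step 3: demand=3,sold=3 ship[2->3]=5 ship[1->2]=5 ship[0->1]=5 prod=5 -> inv=[5 5 9 9]
Step 4: demand=3,sold=3 ship[2->3]=5 ship[1->2]=5 ship[0->1]=5 prod=5 -> inv=[5 5 9 11]

5 5 9 11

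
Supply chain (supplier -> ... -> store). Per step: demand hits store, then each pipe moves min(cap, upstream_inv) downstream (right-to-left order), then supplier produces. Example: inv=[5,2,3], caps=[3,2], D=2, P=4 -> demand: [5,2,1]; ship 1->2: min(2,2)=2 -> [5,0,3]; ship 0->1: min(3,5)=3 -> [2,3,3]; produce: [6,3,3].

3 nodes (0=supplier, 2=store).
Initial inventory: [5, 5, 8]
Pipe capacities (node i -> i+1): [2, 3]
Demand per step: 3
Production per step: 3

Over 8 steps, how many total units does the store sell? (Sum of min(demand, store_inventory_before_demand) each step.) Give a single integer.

Step 1: sold=3 (running total=3) -> [6 4 8]
Step 2: sold=3 (running total=6) -> [7 3 8]
Step 3: sold=3 (running total=9) -> [8 2 8]
Step 4: sold=3 (running total=12) -> [9 2 7]
Step 5: sold=3 (running total=15) -> [10 2 6]
Step 6: sold=3 (running total=18) -> [11 2 5]
Step 7: sold=3 (running total=21) -> [12 2 4]
Step 8: sold=3 (running total=24) -> [13 2 3]

Answer: 24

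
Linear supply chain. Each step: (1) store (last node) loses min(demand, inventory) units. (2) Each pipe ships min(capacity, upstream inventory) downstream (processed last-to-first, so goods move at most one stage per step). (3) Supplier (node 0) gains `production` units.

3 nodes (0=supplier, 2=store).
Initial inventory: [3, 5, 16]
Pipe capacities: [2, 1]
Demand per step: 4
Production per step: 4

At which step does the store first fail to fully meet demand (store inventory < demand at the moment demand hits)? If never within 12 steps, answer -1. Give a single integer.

Step 1: demand=4,sold=4 ship[1->2]=1 ship[0->1]=2 prod=4 -> [5 6 13]
Step 2: demand=4,sold=4 ship[1->2]=1 ship[0->1]=2 prod=4 -> [7 7 10]
Step 3: demand=4,sold=4 ship[1->2]=1 ship[0->1]=2 prod=4 -> [9 8 7]
Step 4: demand=4,sold=4 ship[1->2]=1 ship[0->1]=2 prod=4 -> [11 9 4]
Step 5: demand=4,sold=4 ship[1->2]=1 ship[0->1]=2 prod=4 -> [13 10 1]
Step 6: demand=4,sold=1 ship[1->2]=1 ship[0->1]=2 prod=4 -> [15 11 1]
Step 7: demand=4,sold=1 ship[1->2]=1 ship[0->1]=2 prod=4 -> [17 12 1]
Step 8: demand=4,sold=1 ship[1->2]=1 ship[0->1]=2 prod=4 -> [19 13 1]
Step 9: demand=4,sold=1 ship[1->2]=1 ship[0->1]=2 prod=4 -> [21 14 1]
Step 10: demand=4,sold=1 ship[1->2]=1 ship[0->1]=2 prod=4 -> [23 15 1]
Step 11: demand=4,sold=1 ship[1->2]=1 ship[0->1]=2 prod=4 -> [25 16 1]
Step 12: demand=4,sold=1 ship[1->2]=1 ship[0->1]=2 prod=4 -> [27 17 1]
First stockout at step 6

6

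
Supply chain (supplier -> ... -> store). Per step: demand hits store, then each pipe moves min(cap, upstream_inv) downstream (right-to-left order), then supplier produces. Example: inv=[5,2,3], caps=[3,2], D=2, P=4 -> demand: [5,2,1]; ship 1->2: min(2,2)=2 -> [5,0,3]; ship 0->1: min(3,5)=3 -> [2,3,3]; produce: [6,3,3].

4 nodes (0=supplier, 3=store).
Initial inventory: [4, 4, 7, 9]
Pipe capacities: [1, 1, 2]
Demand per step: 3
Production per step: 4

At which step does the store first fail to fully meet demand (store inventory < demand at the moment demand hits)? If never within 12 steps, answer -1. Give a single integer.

Step 1: demand=3,sold=3 ship[2->3]=2 ship[1->2]=1 ship[0->1]=1 prod=4 -> [7 4 6 8]
Step 2: demand=3,sold=3 ship[2->3]=2 ship[1->2]=1 ship[0->1]=1 prod=4 -> [10 4 5 7]
Step 3: demand=3,sold=3 ship[2->3]=2 ship[1->2]=1 ship[0->1]=1 prod=4 -> [13 4 4 6]
Step 4: demand=3,sold=3 ship[2->3]=2 ship[1->2]=1 ship[0->1]=1 prod=4 -> [16 4 3 5]
Step 5: demand=3,sold=3 ship[2->3]=2 ship[1->2]=1 ship[0->1]=1 prod=4 -> [19 4 2 4]
Step 6: demand=3,sold=3 ship[2->3]=2 ship[1->2]=1 ship[0->1]=1 prod=4 -> [22 4 1 3]
Step 7: demand=3,sold=3 ship[2->3]=1 ship[1->2]=1 ship[0->1]=1 prod=4 -> [25 4 1 1]
Step 8: demand=3,sold=1 ship[2->3]=1 ship[1->2]=1 ship[0->1]=1 prod=4 -> [28 4 1 1]
Step 9: demand=3,sold=1 ship[2->3]=1 ship[1->2]=1 ship[0->1]=1 prod=4 -> [31 4 1 1]
Step 10: demand=3,sold=1 ship[2->3]=1 ship[1->2]=1 ship[0->1]=1 prod=4 -> [34 4 1 1]
Step 11: demand=3,sold=1 ship[2->3]=1 ship[1->2]=1 ship[0->1]=1 prod=4 -> [37 4 1 1]
Step 12: demand=3,sold=1 ship[2->3]=1 ship[1->2]=1 ship[0->1]=1 prod=4 -> [40 4 1 1]
First stockout at step 8

8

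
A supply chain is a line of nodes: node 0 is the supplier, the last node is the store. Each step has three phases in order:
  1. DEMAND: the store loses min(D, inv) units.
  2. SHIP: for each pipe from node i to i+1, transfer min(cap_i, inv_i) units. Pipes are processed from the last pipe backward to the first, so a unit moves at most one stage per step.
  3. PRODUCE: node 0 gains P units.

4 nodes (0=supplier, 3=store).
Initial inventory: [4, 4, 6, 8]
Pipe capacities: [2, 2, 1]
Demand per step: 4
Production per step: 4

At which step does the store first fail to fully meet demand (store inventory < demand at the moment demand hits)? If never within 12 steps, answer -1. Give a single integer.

Step 1: demand=4,sold=4 ship[2->3]=1 ship[1->2]=2 ship[0->1]=2 prod=4 -> [6 4 7 5]
Step 2: demand=4,sold=4 ship[2->3]=1 ship[1->2]=2 ship[0->1]=2 prod=4 -> [8 4 8 2]
Step 3: demand=4,sold=2 ship[2->3]=1 ship[1->2]=2 ship[0->1]=2 prod=4 -> [10 4 9 1]
Step 4: demand=4,sold=1 ship[2->3]=1 ship[1->2]=2 ship[0->1]=2 prod=4 -> [12 4 10 1]
Step 5: demand=4,sold=1 ship[2->3]=1 ship[1->2]=2 ship[0->1]=2 prod=4 -> [14 4 11 1]
Step 6: demand=4,sold=1 ship[2->3]=1 ship[1->2]=2 ship[0->1]=2 prod=4 -> [16 4 12 1]
Step 7: demand=4,sold=1 ship[2->3]=1 ship[1->2]=2 ship[0->1]=2 prod=4 -> [18 4 13 1]
Step 8: demand=4,sold=1 ship[2->3]=1 ship[1->2]=2 ship[0->1]=2 prod=4 -> [20 4 14 1]
Step 9: demand=4,sold=1 ship[2->3]=1 ship[1->2]=2 ship[0->1]=2 prod=4 -> [22 4 15 1]
Step 10: demand=4,sold=1 ship[2->3]=1 ship[1->2]=2 ship[0->1]=2 prod=4 -> [24 4 16 1]
Step 11: demand=4,sold=1 ship[2->3]=1 ship[1->2]=2 ship[0->1]=2 prod=4 -> [26 4 17 1]
Step 12: demand=4,sold=1 ship[2->3]=1 ship[1->2]=2 ship[0->1]=2 prod=4 -> [28 4 18 1]
First stockout at step 3

3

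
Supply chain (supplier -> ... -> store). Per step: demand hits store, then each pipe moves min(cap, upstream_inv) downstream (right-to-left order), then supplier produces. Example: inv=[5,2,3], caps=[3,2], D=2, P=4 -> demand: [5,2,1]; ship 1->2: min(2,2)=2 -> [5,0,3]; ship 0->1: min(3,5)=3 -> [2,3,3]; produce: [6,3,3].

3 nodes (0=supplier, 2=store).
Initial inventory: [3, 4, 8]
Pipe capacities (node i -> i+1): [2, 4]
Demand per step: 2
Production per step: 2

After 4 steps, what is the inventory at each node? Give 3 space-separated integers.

Step 1: demand=2,sold=2 ship[1->2]=4 ship[0->1]=2 prod=2 -> inv=[3 2 10]
Step 2: demand=2,sold=2 ship[1->2]=2 ship[0->1]=2 prod=2 -> inv=[3 2 10]
Step 3: demand=2,sold=2 ship[1->2]=2 ship[0->1]=2 prod=2 -> inv=[3 2 10]
Step 4: demand=2,sold=2 ship[1->2]=2 ship[0->1]=2 prod=2 -> inv=[3 2 10]

3 2 10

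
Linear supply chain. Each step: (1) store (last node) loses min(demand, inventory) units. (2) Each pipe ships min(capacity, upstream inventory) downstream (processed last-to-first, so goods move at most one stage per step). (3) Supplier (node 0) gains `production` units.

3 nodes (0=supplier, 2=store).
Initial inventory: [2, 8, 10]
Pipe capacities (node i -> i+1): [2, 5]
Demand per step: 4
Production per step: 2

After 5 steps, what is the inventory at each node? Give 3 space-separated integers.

Step 1: demand=4,sold=4 ship[1->2]=5 ship[0->1]=2 prod=2 -> inv=[2 5 11]
Step 2: demand=4,sold=4 ship[1->2]=5 ship[0->1]=2 prod=2 -> inv=[2 2 12]
Step 3: demand=4,sold=4 ship[1->2]=2 ship[0->1]=2 prod=2 -> inv=[2 2 10]
Step 4: demand=4,sold=4 ship[1->2]=2 ship[0->1]=2 prod=2 -> inv=[2 2 8]
Step 5: demand=4,sold=4 ship[1->2]=2 ship[0->1]=2 prod=2 -> inv=[2 2 6]

2 2 6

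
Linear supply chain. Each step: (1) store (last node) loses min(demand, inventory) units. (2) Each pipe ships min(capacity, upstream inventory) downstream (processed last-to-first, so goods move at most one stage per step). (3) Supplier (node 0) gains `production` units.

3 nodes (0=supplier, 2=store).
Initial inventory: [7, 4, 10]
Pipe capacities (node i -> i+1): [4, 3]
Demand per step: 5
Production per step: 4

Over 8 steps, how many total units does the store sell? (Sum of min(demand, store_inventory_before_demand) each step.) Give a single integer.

Step 1: sold=5 (running total=5) -> [7 5 8]
Step 2: sold=5 (running total=10) -> [7 6 6]
Step 3: sold=5 (running total=15) -> [7 7 4]
Step 4: sold=4 (running total=19) -> [7 8 3]
Step 5: sold=3 (running total=22) -> [7 9 3]
Step 6: sold=3 (running total=25) -> [7 10 3]
Step 7: sold=3 (running total=28) -> [7 11 3]
Step 8: sold=3 (running total=31) -> [7 12 3]

Answer: 31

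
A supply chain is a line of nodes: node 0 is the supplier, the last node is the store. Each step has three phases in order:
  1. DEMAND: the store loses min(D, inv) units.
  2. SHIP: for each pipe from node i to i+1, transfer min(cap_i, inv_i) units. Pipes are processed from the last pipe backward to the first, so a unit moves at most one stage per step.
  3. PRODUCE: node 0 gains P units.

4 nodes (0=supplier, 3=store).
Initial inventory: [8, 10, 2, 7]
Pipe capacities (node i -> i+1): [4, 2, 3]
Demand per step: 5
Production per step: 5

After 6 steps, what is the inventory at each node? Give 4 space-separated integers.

Step 1: demand=5,sold=5 ship[2->3]=2 ship[1->2]=2 ship[0->1]=4 prod=5 -> inv=[9 12 2 4]
Step 2: demand=5,sold=4 ship[2->3]=2 ship[1->2]=2 ship[0->1]=4 prod=5 -> inv=[10 14 2 2]
Step 3: demand=5,sold=2 ship[2->3]=2 ship[1->2]=2 ship[0->1]=4 prod=5 -> inv=[11 16 2 2]
Step 4: demand=5,sold=2 ship[2->3]=2 ship[1->2]=2 ship[0->1]=4 prod=5 -> inv=[12 18 2 2]
Step 5: demand=5,sold=2 ship[2->3]=2 ship[1->2]=2 ship[0->1]=4 prod=5 -> inv=[13 20 2 2]
Step 6: demand=5,sold=2 ship[2->3]=2 ship[1->2]=2 ship[0->1]=4 prod=5 -> inv=[14 22 2 2]

14 22 2 2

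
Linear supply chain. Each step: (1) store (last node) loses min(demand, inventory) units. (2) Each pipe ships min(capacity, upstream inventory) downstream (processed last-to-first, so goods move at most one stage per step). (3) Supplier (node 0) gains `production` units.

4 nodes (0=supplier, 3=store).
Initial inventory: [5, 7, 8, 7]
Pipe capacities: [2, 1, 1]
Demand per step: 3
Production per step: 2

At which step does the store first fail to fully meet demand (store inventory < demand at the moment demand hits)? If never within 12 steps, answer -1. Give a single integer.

Step 1: demand=3,sold=3 ship[2->3]=1 ship[1->2]=1 ship[0->1]=2 prod=2 -> [5 8 8 5]
Step 2: demand=3,sold=3 ship[2->3]=1 ship[1->2]=1 ship[0->1]=2 prod=2 -> [5 9 8 3]
Step 3: demand=3,sold=3 ship[2->3]=1 ship[1->2]=1 ship[0->1]=2 prod=2 -> [5 10 8 1]
Step 4: demand=3,sold=1 ship[2->3]=1 ship[1->2]=1 ship[0->1]=2 prod=2 -> [5 11 8 1]
Step 5: demand=3,sold=1 ship[2->3]=1 ship[1->2]=1 ship[0->1]=2 prod=2 -> [5 12 8 1]
Step 6: demand=3,sold=1 ship[2->3]=1 ship[1->2]=1 ship[0->1]=2 prod=2 -> [5 13 8 1]
Step 7: demand=3,sold=1 ship[2->3]=1 ship[1->2]=1 ship[0->1]=2 prod=2 -> [5 14 8 1]
Step 8: demand=3,sold=1 ship[2->3]=1 ship[1->2]=1 ship[0->1]=2 prod=2 -> [5 15 8 1]
Step 9: demand=3,sold=1 ship[2->3]=1 ship[1->2]=1 ship[0->1]=2 prod=2 -> [5 16 8 1]
Step 10: demand=3,sold=1 ship[2->3]=1 ship[1->2]=1 ship[0->1]=2 prod=2 -> [5 17 8 1]
Step 11: demand=3,sold=1 ship[2->3]=1 ship[1->2]=1 ship[0->1]=2 prod=2 -> [5 18 8 1]
Step 12: demand=3,sold=1 ship[2->3]=1 ship[1->2]=1 ship[0->1]=2 prod=2 -> [5 19 8 1]
First stockout at step 4

4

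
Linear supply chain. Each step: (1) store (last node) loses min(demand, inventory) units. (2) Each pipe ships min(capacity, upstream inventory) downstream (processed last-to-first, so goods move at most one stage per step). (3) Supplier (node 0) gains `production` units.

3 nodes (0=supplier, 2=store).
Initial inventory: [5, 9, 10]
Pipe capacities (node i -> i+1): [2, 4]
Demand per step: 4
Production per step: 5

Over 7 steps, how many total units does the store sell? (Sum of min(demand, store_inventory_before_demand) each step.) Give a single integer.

Step 1: sold=4 (running total=4) -> [8 7 10]
Step 2: sold=4 (running total=8) -> [11 5 10]
Step 3: sold=4 (running total=12) -> [14 3 10]
Step 4: sold=4 (running total=16) -> [17 2 9]
Step 5: sold=4 (running total=20) -> [20 2 7]
Step 6: sold=4 (running total=24) -> [23 2 5]
Step 7: sold=4 (running total=28) -> [26 2 3]

Answer: 28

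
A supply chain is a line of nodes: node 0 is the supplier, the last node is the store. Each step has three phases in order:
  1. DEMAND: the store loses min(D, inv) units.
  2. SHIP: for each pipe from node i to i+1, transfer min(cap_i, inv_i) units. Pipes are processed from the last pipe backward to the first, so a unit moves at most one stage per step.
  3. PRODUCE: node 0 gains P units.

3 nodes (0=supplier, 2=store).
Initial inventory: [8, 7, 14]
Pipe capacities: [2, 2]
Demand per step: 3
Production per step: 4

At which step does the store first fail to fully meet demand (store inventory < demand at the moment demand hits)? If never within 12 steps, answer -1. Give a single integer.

Step 1: demand=3,sold=3 ship[1->2]=2 ship[0->1]=2 prod=4 -> [10 7 13]
Step 2: demand=3,sold=3 ship[1->2]=2 ship[0->1]=2 prod=4 -> [12 7 12]
Step 3: demand=3,sold=3 ship[1->2]=2 ship[0->1]=2 prod=4 -> [14 7 11]
Step 4: demand=3,sold=3 ship[1->2]=2 ship[0->1]=2 prod=4 -> [16 7 10]
Step 5: demand=3,sold=3 ship[1->2]=2 ship[0->1]=2 prod=4 -> [18 7 9]
Step 6: demand=3,sold=3 ship[1->2]=2 ship[0->1]=2 prod=4 -> [20 7 8]
Step 7: demand=3,sold=3 ship[1->2]=2 ship[0->1]=2 prod=4 -> [22 7 7]
Step 8: demand=3,sold=3 ship[1->2]=2 ship[0->1]=2 prod=4 -> [24 7 6]
Step 9: demand=3,sold=3 ship[1->2]=2 ship[0->1]=2 prod=4 -> [26 7 5]
Step 10: demand=3,sold=3 ship[1->2]=2 ship[0->1]=2 prod=4 -> [28 7 4]
Step 11: demand=3,sold=3 ship[1->2]=2 ship[0->1]=2 prod=4 -> [30 7 3]
Step 12: demand=3,sold=3 ship[1->2]=2 ship[0->1]=2 prod=4 -> [32 7 2]
No stockout in 12 steps

-1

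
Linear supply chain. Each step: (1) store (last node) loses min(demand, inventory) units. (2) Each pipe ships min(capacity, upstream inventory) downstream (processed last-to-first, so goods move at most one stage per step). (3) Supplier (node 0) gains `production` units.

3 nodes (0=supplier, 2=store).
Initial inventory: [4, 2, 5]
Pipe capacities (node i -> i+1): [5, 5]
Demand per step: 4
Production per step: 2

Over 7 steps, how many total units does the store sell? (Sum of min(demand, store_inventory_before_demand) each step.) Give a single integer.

Step 1: sold=4 (running total=4) -> [2 4 3]
Step 2: sold=3 (running total=7) -> [2 2 4]
Step 3: sold=4 (running total=11) -> [2 2 2]
Step 4: sold=2 (running total=13) -> [2 2 2]
Step 5: sold=2 (running total=15) -> [2 2 2]
Step 6: sold=2 (running total=17) -> [2 2 2]
Step 7: sold=2 (running total=19) -> [2 2 2]

Answer: 19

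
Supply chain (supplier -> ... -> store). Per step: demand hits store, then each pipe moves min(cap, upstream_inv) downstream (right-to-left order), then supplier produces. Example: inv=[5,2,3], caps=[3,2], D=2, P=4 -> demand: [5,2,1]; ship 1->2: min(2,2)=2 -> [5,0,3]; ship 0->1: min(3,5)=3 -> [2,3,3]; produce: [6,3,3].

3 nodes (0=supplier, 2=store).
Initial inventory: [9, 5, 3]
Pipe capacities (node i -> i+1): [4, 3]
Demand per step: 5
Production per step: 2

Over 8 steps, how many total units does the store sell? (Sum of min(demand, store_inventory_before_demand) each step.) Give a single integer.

Step 1: sold=3 (running total=3) -> [7 6 3]
Step 2: sold=3 (running total=6) -> [5 7 3]
Step 3: sold=3 (running total=9) -> [3 8 3]
Step 4: sold=3 (running total=12) -> [2 8 3]
Step 5: sold=3 (running total=15) -> [2 7 3]
Step 6: sold=3 (running total=18) -> [2 6 3]
Step 7: sold=3 (running total=21) -> [2 5 3]
Step 8: sold=3 (running total=24) -> [2 4 3]

Answer: 24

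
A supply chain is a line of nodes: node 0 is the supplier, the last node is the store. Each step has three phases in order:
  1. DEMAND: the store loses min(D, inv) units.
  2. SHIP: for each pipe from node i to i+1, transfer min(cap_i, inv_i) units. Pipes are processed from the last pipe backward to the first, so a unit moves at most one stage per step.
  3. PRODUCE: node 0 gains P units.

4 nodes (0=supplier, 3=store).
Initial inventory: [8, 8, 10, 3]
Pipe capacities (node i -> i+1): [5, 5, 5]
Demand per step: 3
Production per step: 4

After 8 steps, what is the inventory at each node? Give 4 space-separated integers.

Step 1: demand=3,sold=3 ship[2->3]=5 ship[1->2]=5 ship[0->1]=5 prod=4 -> inv=[7 8 10 5]
Step 2: demand=3,sold=3 ship[2->3]=5 ship[1->2]=5 ship[0->1]=5 prod=4 -> inv=[6 8 10 7]
Step 3: demand=3,sold=3 ship[2->3]=5 ship[1->2]=5 ship[0->1]=5 prod=4 -> inv=[5 8 10 9]
Step 4: demand=3,sold=3 ship[2->3]=5 ship[1->2]=5 ship[0->1]=5 prod=4 -> inv=[4 8 10 11]
Step 5: demand=3,sold=3 ship[2->3]=5 ship[1->2]=5 ship[0->1]=4 prod=4 -> inv=[4 7 10 13]
Step 6: demand=3,sold=3 ship[2->3]=5 ship[1->2]=5 ship[0->1]=4 prod=4 -> inv=[4 6 10 15]
Step 7: demand=3,sold=3 ship[2->3]=5 ship[1->2]=5 ship[0->1]=4 prod=4 -> inv=[4 5 10 17]
Step 8: demand=3,sold=3 ship[2->3]=5 ship[1->2]=5 ship[0->1]=4 prod=4 -> inv=[4 4 10 19]

4 4 10 19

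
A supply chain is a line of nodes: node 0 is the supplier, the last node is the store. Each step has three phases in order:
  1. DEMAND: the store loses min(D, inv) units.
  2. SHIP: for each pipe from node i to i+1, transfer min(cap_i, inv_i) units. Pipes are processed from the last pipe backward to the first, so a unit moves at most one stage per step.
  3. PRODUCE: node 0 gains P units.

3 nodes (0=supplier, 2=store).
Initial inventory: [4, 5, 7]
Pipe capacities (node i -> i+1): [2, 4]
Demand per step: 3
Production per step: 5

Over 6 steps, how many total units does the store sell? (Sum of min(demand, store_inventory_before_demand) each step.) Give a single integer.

Step 1: sold=3 (running total=3) -> [7 3 8]
Step 2: sold=3 (running total=6) -> [10 2 8]
Step 3: sold=3 (running total=9) -> [13 2 7]
Step 4: sold=3 (running total=12) -> [16 2 6]
Step 5: sold=3 (running total=15) -> [19 2 5]
Step 6: sold=3 (running total=18) -> [22 2 4]

Answer: 18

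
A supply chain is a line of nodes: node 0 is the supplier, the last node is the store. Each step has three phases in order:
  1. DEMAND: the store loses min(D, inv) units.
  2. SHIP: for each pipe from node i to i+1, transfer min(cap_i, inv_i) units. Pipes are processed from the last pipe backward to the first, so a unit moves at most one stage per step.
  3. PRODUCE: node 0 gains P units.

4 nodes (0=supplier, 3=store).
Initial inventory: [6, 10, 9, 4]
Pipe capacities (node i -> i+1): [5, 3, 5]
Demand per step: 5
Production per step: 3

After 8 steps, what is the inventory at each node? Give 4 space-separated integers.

Step 1: demand=5,sold=4 ship[2->3]=5 ship[1->2]=3 ship[0->1]=5 prod=3 -> inv=[4 12 7 5]
Step 2: demand=5,sold=5 ship[2->3]=5 ship[1->2]=3 ship[0->1]=4 prod=3 -> inv=[3 13 5 5]
Step 3: demand=5,sold=5 ship[2->3]=5 ship[1->2]=3 ship[0->1]=3 prod=3 -> inv=[3 13 3 5]
Step 4: demand=5,sold=5 ship[2->3]=3 ship[1->2]=3 ship[0->1]=3 prod=3 -> inv=[3 13 3 3]
Step 5: demand=5,sold=3 ship[2->3]=3 ship[1->2]=3 ship[0->1]=3 prod=3 -> inv=[3 13 3 3]
Step 6: demand=5,sold=3 ship[2->3]=3 ship[1->2]=3 ship[0->1]=3 prod=3 -> inv=[3 13 3 3]
Step 7: demand=5,sold=3 ship[2->3]=3 ship[1->2]=3 ship[0->1]=3 prod=3 -> inv=[3 13 3 3]
Step 8: demand=5,sold=3 ship[2->3]=3 ship[1->2]=3 ship[0->1]=3 prod=3 -> inv=[3 13 3 3]

3 13 3 3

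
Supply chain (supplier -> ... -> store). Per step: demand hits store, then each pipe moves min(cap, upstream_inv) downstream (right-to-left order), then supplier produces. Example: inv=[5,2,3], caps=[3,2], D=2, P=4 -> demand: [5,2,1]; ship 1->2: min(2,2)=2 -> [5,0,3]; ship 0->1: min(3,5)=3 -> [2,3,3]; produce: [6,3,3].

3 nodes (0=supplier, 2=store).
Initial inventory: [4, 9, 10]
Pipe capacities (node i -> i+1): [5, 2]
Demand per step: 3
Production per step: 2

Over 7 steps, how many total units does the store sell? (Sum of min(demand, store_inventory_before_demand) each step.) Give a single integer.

Answer: 21

Derivation:
Step 1: sold=3 (running total=3) -> [2 11 9]
Step 2: sold=3 (running total=6) -> [2 11 8]
Step 3: sold=3 (running total=9) -> [2 11 7]
Step 4: sold=3 (running total=12) -> [2 11 6]
Step 5: sold=3 (running total=15) -> [2 11 5]
Step 6: sold=3 (running total=18) -> [2 11 4]
Step 7: sold=3 (running total=21) -> [2 11 3]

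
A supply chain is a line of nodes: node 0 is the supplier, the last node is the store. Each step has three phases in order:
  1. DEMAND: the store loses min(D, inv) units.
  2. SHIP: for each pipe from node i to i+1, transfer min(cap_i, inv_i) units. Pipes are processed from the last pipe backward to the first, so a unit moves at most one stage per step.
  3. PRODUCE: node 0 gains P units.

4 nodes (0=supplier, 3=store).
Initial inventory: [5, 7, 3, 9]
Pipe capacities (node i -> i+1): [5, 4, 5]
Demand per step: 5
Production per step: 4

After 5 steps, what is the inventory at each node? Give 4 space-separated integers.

Step 1: demand=5,sold=5 ship[2->3]=3 ship[1->2]=4 ship[0->1]=5 prod=4 -> inv=[4 8 4 7]
Step 2: demand=5,sold=5 ship[2->3]=4 ship[1->2]=4 ship[0->1]=4 prod=4 -> inv=[4 8 4 6]
Step 3: demand=5,sold=5 ship[2->3]=4 ship[1->2]=4 ship[0->1]=4 prod=4 -> inv=[4 8 4 5]
Step 4: demand=5,sold=5 ship[2->3]=4 ship[1->2]=4 ship[0->1]=4 prod=4 -> inv=[4 8 4 4]
Step 5: demand=5,sold=4 ship[2->3]=4 ship[1->2]=4 ship[0->1]=4 prod=4 -> inv=[4 8 4 4]

4 8 4 4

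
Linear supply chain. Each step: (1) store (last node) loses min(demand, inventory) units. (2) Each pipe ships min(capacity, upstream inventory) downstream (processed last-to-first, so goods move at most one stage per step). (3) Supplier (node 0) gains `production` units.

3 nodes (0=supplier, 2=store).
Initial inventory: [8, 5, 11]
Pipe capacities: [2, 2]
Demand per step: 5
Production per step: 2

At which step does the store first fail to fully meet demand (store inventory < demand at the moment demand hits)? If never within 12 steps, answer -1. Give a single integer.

Step 1: demand=5,sold=5 ship[1->2]=2 ship[0->1]=2 prod=2 -> [8 5 8]
Step 2: demand=5,sold=5 ship[1->2]=2 ship[0->1]=2 prod=2 -> [8 5 5]
Step 3: demand=5,sold=5 ship[1->2]=2 ship[0->1]=2 prod=2 -> [8 5 2]
Step 4: demand=5,sold=2 ship[1->2]=2 ship[0->1]=2 prod=2 -> [8 5 2]
Step 5: demand=5,sold=2 ship[1->2]=2 ship[0->1]=2 prod=2 -> [8 5 2]
Step 6: demand=5,sold=2 ship[1->2]=2 ship[0->1]=2 prod=2 -> [8 5 2]
Step 7: demand=5,sold=2 ship[1->2]=2 ship[0->1]=2 prod=2 -> [8 5 2]
Step 8: demand=5,sold=2 ship[1->2]=2 ship[0->1]=2 prod=2 -> [8 5 2]
Step 9: demand=5,sold=2 ship[1->2]=2 ship[0->1]=2 prod=2 -> [8 5 2]
Step 10: demand=5,sold=2 ship[1->2]=2 ship[0->1]=2 prod=2 -> [8 5 2]
Step 11: demand=5,sold=2 ship[1->2]=2 ship[0->1]=2 prod=2 -> [8 5 2]
Step 12: demand=5,sold=2 ship[1->2]=2 ship[0->1]=2 prod=2 -> [8 5 2]
First stockout at step 4

4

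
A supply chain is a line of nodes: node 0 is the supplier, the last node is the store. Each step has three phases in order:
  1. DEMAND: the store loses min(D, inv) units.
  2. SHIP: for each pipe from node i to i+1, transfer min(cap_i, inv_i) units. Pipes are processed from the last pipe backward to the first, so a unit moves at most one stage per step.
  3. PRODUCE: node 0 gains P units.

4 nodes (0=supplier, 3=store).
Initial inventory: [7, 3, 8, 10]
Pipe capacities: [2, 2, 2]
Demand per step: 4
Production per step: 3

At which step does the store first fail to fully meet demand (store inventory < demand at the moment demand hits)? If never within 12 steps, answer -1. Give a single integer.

Step 1: demand=4,sold=4 ship[2->3]=2 ship[1->2]=2 ship[0->1]=2 prod=3 -> [8 3 8 8]
Step 2: demand=4,sold=4 ship[2->3]=2 ship[1->2]=2 ship[0->1]=2 prod=3 -> [9 3 8 6]
Step 3: demand=4,sold=4 ship[2->3]=2 ship[1->2]=2 ship[0->1]=2 prod=3 -> [10 3 8 4]
Step 4: demand=4,sold=4 ship[2->3]=2 ship[1->2]=2 ship[0->1]=2 prod=3 -> [11 3 8 2]
Step 5: demand=4,sold=2 ship[2->3]=2 ship[1->2]=2 ship[0->1]=2 prod=3 -> [12 3 8 2]
Step 6: demand=4,sold=2 ship[2->3]=2 ship[1->2]=2 ship[0->1]=2 prod=3 -> [13 3 8 2]
Step 7: demand=4,sold=2 ship[2->3]=2 ship[1->2]=2 ship[0->1]=2 prod=3 -> [14 3 8 2]
Step 8: demand=4,sold=2 ship[2->3]=2 ship[1->2]=2 ship[0->1]=2 prod=3 -> [15 3 8 2]
Step 9: demand=4,sold=2 ship[2->3]=2 ship[1->2]=2 ship[0->1]=2 prod=3 -> [16 3 8 2]
Step 10: demand=4,sold=2 ship[2->3]=2 ship[1->2]=2 ship[0->1]=2 prod=3 -> [17 3 8 2]
Step 11: demand=4,sold=2 ship[2->3]=2 ship[1->2]=2 ship[0->1]=2 prod=3 -> [18 3 8 2]
Step 12: demand=4,sold=2 ship[2->3]=2 ship[1->2]=2 ship[0->1]=2 prod=3 -> [19 3 8 2]
First stockout at step 5

5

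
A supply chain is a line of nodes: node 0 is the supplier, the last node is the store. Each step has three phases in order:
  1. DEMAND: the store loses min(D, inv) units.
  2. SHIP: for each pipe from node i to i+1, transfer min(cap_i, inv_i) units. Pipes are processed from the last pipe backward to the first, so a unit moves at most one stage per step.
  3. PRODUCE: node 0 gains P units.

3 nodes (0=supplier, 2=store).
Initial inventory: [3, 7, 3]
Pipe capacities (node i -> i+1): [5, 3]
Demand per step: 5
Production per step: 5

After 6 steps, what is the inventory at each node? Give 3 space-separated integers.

Step 1: demand=5,sold=3 ship[1->2]=3 ship[0->1]=3 prod=5 -> inv=[5 7 3]
Step 2: demand=5,sold=3 ship[1->2]=3 ship[0->1]=5 prod=5 -> inv=[5 9 3]
Step 3: demand=5,sold=3 ship[1->2]=3 ship[0->1]=5 prod=5 -> inv=[5 11 3]
Step 4: demand=5,sold=3 ship[1->2]=3 ship[0->1]=5 prod=5 -> inv=[5 13 3]
Step 5: demand=5,sold=3 ship[1->2]=3 ship[0->1]=5 prod=5 -> inv=[5 15 3]
Step 6: demand=5,sold=3 ship[1->2]=3 ship[0->1]=5 prod=5 -> inv=[5 17 3]

5 17 3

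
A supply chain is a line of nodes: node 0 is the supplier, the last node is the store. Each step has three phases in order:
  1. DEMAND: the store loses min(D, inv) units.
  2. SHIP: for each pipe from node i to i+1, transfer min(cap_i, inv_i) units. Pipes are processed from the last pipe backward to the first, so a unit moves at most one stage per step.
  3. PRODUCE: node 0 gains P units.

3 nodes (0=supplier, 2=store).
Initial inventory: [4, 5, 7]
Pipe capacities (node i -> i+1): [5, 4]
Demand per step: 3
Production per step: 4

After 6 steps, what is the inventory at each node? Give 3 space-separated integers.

Step 1: demand=3,sold=3 ship[1->2]=4 ship[0->1]=4 prod=4 -> inv=[4 5 8]
Step 2: demand=3,sold=3 ship[1->2]=4 ship[0->1]=4 prod=4 -> inv=[4 5 9]
Step 3: demand=3,sold=3 ship[1->2]=4 ship[0->1]=4 prod=4 -> inv=[4 5 10]
Step 4: demand=3,sold=3 ship[1->2]=4 ship[0->1]=4 prod=4 -> inv=[4 5 11]
Step 5: demand=3,sold=3 ship[1->2]=4 ship[0->1]=4 prod=4 -> inv=[4 5 12]
Step 6: demand=3,sold=3 ship[1->2]=4 ship[0->1]=4 prod=4 -> inv=[4 5 13]

4 5 13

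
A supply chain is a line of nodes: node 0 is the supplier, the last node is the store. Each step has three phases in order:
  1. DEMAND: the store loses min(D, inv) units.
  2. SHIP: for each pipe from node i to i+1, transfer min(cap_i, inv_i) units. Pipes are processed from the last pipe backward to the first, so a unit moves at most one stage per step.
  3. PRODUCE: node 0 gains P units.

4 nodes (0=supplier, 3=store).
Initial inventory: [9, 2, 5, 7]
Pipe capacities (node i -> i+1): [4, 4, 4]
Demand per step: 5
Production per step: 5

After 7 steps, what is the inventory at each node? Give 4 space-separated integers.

Step 1: demand=5,sold=5 ship[2->3]=4 ship[1->2]=2 ship[0->1]=4 prod=5 -> inv=[10 4 3 6]
Step 2: demand=5,sold=5 ship[2->3]=3 ship[1->2]=4 ship[0->1]=4 prod=5 -> inv=[11 4 4 4]
Step 3: demand=5,sold=4 ship[2->3]=4 ship[1->2]=4 ship[0->1]=4 prod=5 -> inv=[12 4 4 4]
Step 4: demand=5,sold=4 ship[2->3]=4 ship[1->2]=4 ship[0->1]=4 prod=5 -> inv=[13 4 4 4]
Step 5: demand=5,sold=4 ship[2->3]=4 ship[1->2]=4 ship[0->1]=4 prod=5 -> inv=[14 4 4 4]
Step 6: demand=5,sold=4 ship[2->3]=4 ship[1->2]=4 ship[0->1]=4 prod=5 -> inv=[15 4 4 4]
Step 7: demand=5,sold=4 ship[2->3]=4 ship[1->2]=4 ship[0->1]=4 prod=5 -> inv=[16 4 4 4]

16 4 4 4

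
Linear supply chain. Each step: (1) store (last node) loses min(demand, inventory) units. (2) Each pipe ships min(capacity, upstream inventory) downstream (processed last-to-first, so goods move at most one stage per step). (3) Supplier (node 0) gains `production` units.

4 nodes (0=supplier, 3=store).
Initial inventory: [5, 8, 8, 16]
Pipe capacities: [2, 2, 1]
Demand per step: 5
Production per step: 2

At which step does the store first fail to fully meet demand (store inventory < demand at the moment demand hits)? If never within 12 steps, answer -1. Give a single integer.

Step 1: demand=5,sold=5 ship[2->3]=1 ship[1->2]=2 ship[0->1]=2 prod=2 -> [5 8 9 12]
Step 2: demand=5,sold=5 ship[2->3]=1 ship[1->2]=2 ship[0->1]=2 prod=2 -> [5 8 10 8]
Step 3: demand=5,sold=5 ship[2->3]=1 ship[1->2]=2 ship[0->1]=2 prod=2 -> [5 8 11 4]
Step 4: demand=5,sold=4 ship[2->3]=1 ship[1->2]=2 ship[0->1]=2 prod=2 -> [5 8 12 1]
Step 5: demand=5,sold=1 ship[2->3]=1 ship[1->2]=2 ship[0->1]=2 prod=2 -> [5 8 13 1]
Step 6: demand=5,sold=1 ship[2->3]=1 ship[1->2]=2 ship[0->1]=2 prod=2 -> [5 8 14 1]
Step 7: demand=5,sold=1 ship[2->3]=1 ship[1->2]=2 ship[0->1]=2 prod=2 -> [5 8 15 1]
Step 8: demand=5,sold=1 ship[2->3]=1 ship[1->2]=2 ship[0->1]=2 prod=2 -> [5 8 16 1]
Step 9: demand=5,sold=1 ship[2->3]=1 ship[1->2]=2 ship[0->1]=2 prod=2 -> [5 8 17 1]
Step 10: demand=5,sold=1 ship[2->3]=1 ship[1->2]=2 ship[0->1]=2 prod=2 -> [5 8 18 1]
Step 11: demand=5,sold=1 ship[2->3]=1 ship[1->2]=2 ship[0->1]=2 prod=2 -> [5 8 19 1]
Step 12: demand=5,sold=1 ship[2->3]=1 ship[1->2]=2 ship[0->1]=2 prod=2 -> [5 8 20 1]
First stockout at step 4

4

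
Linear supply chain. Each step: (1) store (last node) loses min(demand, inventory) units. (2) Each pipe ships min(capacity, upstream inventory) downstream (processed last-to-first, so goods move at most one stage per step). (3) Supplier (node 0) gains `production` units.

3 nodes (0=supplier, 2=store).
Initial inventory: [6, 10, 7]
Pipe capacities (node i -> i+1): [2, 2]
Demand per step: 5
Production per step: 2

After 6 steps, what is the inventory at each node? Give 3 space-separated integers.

Step 1: demand=5,sold=5 ship[1->2]=2 ship[0->1]=2 prod=2 -> inv=[6 10 4]
Step 2: demand=5,sold=4 ship[1->2]=2 ship[0->1]=2 prod=2 -> inv=[6 10 2]
Step 3: demand=5,sold=2 ship[1->2]=2 ship[0->1]=2 prod=2 -> inv=[6 10 2]
Step 4: demand=5,sold=2 ship[1->2]=2 ship[0->1]=2 prod=2 -> inv=[6 10 2]
Step 5: demand=5,sold=2 ship[1->2]=2 ship[0->1]=2 prod=2 -> inv=[6 10 2]
Step 6: demand=5,sold=2 ship[1->2]=2 ship[0->1]=2 prod=2 -> inv=[6 10 2]

6 10 2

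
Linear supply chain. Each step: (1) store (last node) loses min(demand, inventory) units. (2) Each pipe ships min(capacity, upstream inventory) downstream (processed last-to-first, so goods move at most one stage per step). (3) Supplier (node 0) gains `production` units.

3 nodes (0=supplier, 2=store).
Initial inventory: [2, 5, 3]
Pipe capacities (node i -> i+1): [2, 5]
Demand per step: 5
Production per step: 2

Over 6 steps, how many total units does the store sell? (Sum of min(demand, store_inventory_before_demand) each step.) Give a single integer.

Step 1: sold=3 (running total=3) -> [2 2 5]
Step 2: sold=5 (running total=8) -> [2 2 2]
Step 3: sold=2 (running total=10) -> [2 2 2]
Step 4: sold=2 (running total=12) -> [2 2 2]
Step 5: sold=2 (running total=14) -> [2 2 2]
Step 6: sold=2 (running total=16) -> [2 2 2]

Answer: 16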